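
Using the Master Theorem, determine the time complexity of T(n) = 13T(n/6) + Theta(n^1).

Master Theorem for T(n) = 13T(n/6) + O(n^1):

a = 13, b = 6, c = 1
log_b(a) = log_6(13) = 1.4315

Case 1: c = 1 < log_6(13) = 1.4315
T(n) = O(n^(log_6 13))

For T(n) = 13T(n/6) + O(n^1): log_6(13) = 1.4315. This is Case 1 of the Master Theorem (c < log_b(a), work dominated by leaves), giving O(n^(log_6 13)).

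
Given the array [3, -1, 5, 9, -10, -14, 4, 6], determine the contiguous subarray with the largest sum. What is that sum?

Using Kadane's algorithm on [3, -1, 5, 9, -10, -14, 4, 6]:

Scanning through the array:
Position 1 (value -1): max_ending_here = 2, max_so_far = 3
Position 2 (value 5): max_ending_here = 7, max_so_far = 7
Position 3 (value 9): max_ending_here = 16, max_so_far = 16
Position 4 (value -10): max_ending_here = 6, max_so_far = 16
Position 5 (value -14): max_ending_here = -8, max_so_far = 16
Position 6 (value 4): max_ending_here = 4, max_so_far = 16
Position 7 (value 6): max_ending_here = 10, max_so_far = 16

Maximum subarray: [3, -1, 5, 9]
Maximum sum: 16

The maximum subarray is [3, -1, 5, 9] with sum 16. This subarray runs from index 0 to index 3.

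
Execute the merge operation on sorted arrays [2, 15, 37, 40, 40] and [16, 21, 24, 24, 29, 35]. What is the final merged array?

Merging process:

Compare 2 vs 16: take 2 from left. Merged: [2]
Compare 15 vs 16: take 15 from left. Merged: [2, 15]
Compare 37 vs 16: take 16 from right. Merged: [2, 15, 16]
Compare 37 vs 21: take 21 from right. Merged: [2, 15, 16, 21]
Compare 37 vs 24: take 24 from right. Merged: [2, 15, 16, 21, 24]
Compare 37 vs 24: take 24 from right. Merged: [2, 15, 16, 21, 24, 24]
Compare 37 vs 29: take 29 from right. Merged: [2, 15, 16, 21, 24, 24, 29]
Compare 37 vs 35: take 35 from right. Merged: [2, 15, 16, 21, 24, 24, 29, 35]
Append remaining from left: [37, 40, 40]. Merged: [2, 15, 16, 21, 24, 24, 29, 35, 37, 40, 40]

Final merged array: [2, 15, 16, 21, 24, 24, 29, 35, 37, 40, 40]
Total comparisons: 8

The merged array is [2, 15, 16, 21, 24, 24, 29, 35, 37, 40, 40], requiring 8 comparisons. The merge step runs in O(n) time where n is the total number of elements.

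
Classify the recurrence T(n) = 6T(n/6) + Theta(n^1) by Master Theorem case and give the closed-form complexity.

Master Theorem for T(n) = 6T(n/6) + O(n^1):

a = 6, b = 6, c = 1
log_b(a) = log_6(6) = 1.0000

Case 2: c = 1 = log_6(6) = 1.0000
T(n) = O(n^1 log n) = O(n log n)

For T(n) = 6T(n/6) + O(n^1): log_6(6) = 1.0000. This is Case 2 of the Master Theorem (c = log_b(a), equal work at all levels), giving O(n log n).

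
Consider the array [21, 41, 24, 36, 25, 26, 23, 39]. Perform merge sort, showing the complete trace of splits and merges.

Merge sort trace:

Split: [21, 41, 24, 36, 25, 26, 23, 39] -> [21, 41, 24, 36] and [25, 26, 23, 39]
  Split: [21, 41, 24, 36] -> [21, 41] and [24, 36]
    Split: [21, 41] -> [21] and [41]
    Merge: [21] + [41] -> [21, 41]
    Split: [24, 36] -> [24] and [36]
    Merge: [24] + [36] -> [24, 36]
  Merge: [21, 41] + [24, 36] -> [21, 24, 36, 41]
  Split: [25, 26, 23, 39] -> [25, 26] and [23, 39]
    Split: [25, 26] -> [25] and [26]
    Merge: [25] + [26] -> [25, 26]
    Split: [23, 39] -> [23] and [39]
    Merge: [23] + [39] -> [23, 39]
  Merge: [25, 26] + [23, 39] -> [23, 25, 26, 39]
Merge: [21, 24, 36, 41] + [23, 25, 26, 39] -> [21, 23, 24, 25, 26, 36, 39, 41]

Final sorted array: [21, 23, 24, 25, 26, 36, 39, 41]

The merge sort proceeds by recursively splitting the array and merging sorted halves.
After all merges, the sorted array is [21, 23, 24, 25, 26, 36, 39, 41].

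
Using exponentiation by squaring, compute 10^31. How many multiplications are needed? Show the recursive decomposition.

Computing 10^31 by squaring (build up from 10^1; each line after the first costs one multiplication):

10^1 = 10
10^2 = (10^1)^2 = 10^2 = 100
10^3 = 10 * 10^2 = 10 * 100 = 1000
10^6 = (10^3)^2 = 1000^2 = 1000000
10^7 = 10 * 10^6 = 10 * 1000000 = 10000000
10^14 = (10^7)^2 = 10000000^2 = 100000000000000
10^15 = 10 * 10^14 = 10 * 100000000000000 = 1000000000000000
10^30 = (10^15)^2 = 1000000000000000^2 = 1000000000000000000000000000000
10^31 = 10 * 10^30 = 10 * 1000000000000000000000000000000 = 10000000000000000000000000000000

Result: 10000000000000000000000000000000
Multiplications needed: 8 (8 lines after 10^1)

10^31 = 10000000000000000000000000000000. Using exponentiation by squaring, this requires 8 multiplications. The key idea: if the exponent is even, square the half-power; if odd, multiply by the base once.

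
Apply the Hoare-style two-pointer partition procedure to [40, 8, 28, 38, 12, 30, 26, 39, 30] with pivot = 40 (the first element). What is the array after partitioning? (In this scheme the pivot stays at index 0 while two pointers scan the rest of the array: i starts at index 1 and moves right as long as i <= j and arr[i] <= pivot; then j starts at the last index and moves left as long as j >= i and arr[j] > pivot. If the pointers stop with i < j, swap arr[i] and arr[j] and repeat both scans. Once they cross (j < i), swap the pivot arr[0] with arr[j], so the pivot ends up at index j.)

Hoare-style two-pointer partition with pivot = 40:

Initial array: [40, 8, 28, 38, 12, 30, 26, 39, 30]

Pointers start at i = 1, j = 8.
i ends at 9, j ends at 8: the pointers have crossed (j < i), so scanning stops.

Swap pivot arr[0] with arr[8] to place pivot at position 8: [30, 8, 28, 38, 12, 30, 26, 39, 40]
Pivot position: 8

After partitioning with pivot 40, the array becomes [30, 8, 28, 38, 12, 30, 26, 39, 40]. The pivot is placed at index 8. All elements to the left of the pivot are <= 40, and all elements to the right are > 40.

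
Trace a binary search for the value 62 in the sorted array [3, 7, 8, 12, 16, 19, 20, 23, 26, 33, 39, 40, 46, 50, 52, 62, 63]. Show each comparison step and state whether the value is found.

Binary search for 62 in [3, 7, 8, 12, 16, 19, 20, 23, 26, 33, 39, 40, 46, 50, 52, 62, 63]:

lo=0, hi=16, mid=8, arr[mid]=26 -> 26 < 62, search right half
lo=9, hi=16, mid=12, arr[mid]=46 -> 46 < 62, search right half
lo=13, hi=16, mid=14, arr[mid]=52 -> 52 < 62, search right half
lo=15, hi=16, mid=15, arr[mid]=62 -> Found target at index 15!

Binary search finds 62 at index 15 after 4 comparisons. The search repeatedly halves the search space by comparing with the middle element.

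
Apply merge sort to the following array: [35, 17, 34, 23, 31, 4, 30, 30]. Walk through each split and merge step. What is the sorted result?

Merge sort trace:

Split: [35, 17, 34, 23, 31, 4, 30, 30] -> [35, 17, 34, 23] and [31, 4, 30, 30]
  Split: [35, 17, 34, 23] -> [35, 17] and [34, 23]
    Split: [35, 17] -> [35] and [17]
    Merge: [35] + [17] -> [17, 35]
    Split: [34, 23] -> [34] and [23]
    Merge: [34] + [23] -> [23, 34]
  Merge: [17, 35] + [23, 34] -> [17, 23, 34, 35]
  Split: [31, 4, 30, 30] -> [31, 4] and [30, 30]
    Split: [31, 4] -> [31] and [4]
    Merge: [31] + [4] -> [4, 31]
    Split: [30, 30] -> [30] and [30]
    Merge: [30] + [30] -> [30, 30]
  Merge: [4, 31] + [30, 30] -> [4, 30, 30, 31]
Merge: [17, 23, 34, 35] + [4, 30, 30, 31] -> [4, 17, 23, 30, 30, 31, 34, 35]

Final sorted array: [4, 17, 23, 30, 30, 31, 34, 35]

The merge sort proceeds by recursively splitting the array and merging sorted halves.
After all merges, the sorted array is [4, 17, 23, 30, 30, 31, 34, 35].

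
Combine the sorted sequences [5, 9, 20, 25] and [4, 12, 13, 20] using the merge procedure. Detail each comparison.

Merging process:

Compare 5 vs 4: take 4 from right. Merged: [4]
Compare 5 vs 12: take 5 from left. Merged: [4, 5]
Compare 9 vs 12: take 9 from left. Merged: [4, 5, 9]
Compare 20 vs 12: take 12 from right. Merged: [4, 5, 9, 12]
Compare 20 vs 13: take 13 from right. Merged: [4, 5, 9, 12, 13]
Compare 20 vs 20: take 20 from left. Merged: [4, 5, 9, 12, 13, 20]
Compare 25 vs 20: take 20 from right. Merged: [4, 5, 9, 12, 13, 20, 20]
Append remaining from left: [25]. Merged: [4, 5, 9, 12, 13, 20, 20, 25]

Final merged array: [4, 5, 9, 12, 13, 20, 20, 25]
Total comparisons: 7

The merged array is [4, 5, 9, 12, 13, 20, 20, 25], requiring 7 comparisons. The merge step runs in O(n) time where n is the total number of elements.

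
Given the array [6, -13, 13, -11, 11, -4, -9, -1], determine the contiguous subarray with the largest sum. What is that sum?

Using Kadane's algorithm on [6, -13, 13, -11, 11, -4, -9, -1]:

Scanning through the array:
Position 1 (value -13): max_ending_here = -7, max_so_far = 6
Position 2 (value 13): max_ending_here = 13, max_so_far = 13
Position 3 (value -11): max_ending_here = 2, max_so_far = 13
Position 4 (value 11): max_ending_here = 13, max_so_far = 13
Position 5 (value -4): max_ending_here = 9, max_so_far = 13
Position 6 (value -9): max_ending_here = 0, max_so_far = 13
Position 7 (value -1): max_ending_here = -1, max_so_far = 13

Maximum subarray: [13]
Maximum sum: 13

The maximum subarray is [13] with sum 13. This subarray runs from index 2 to index 2.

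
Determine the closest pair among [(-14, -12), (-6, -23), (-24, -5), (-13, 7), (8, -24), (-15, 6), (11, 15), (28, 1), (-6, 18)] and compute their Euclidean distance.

Computing all pairwise distances among 9 points:

d((-14, -12), (-6, -23)) = 13.6015
d((-14, -12), (-24, -5)) = 12.2066
d((-14, -12), (-13, 7)) = 19.0263
d((-14, -12), (8, -24)) = 25.0599
d((-14, -12), (-15, 6)) = 18.0278
d((-14, -12), (11, 15)) = 36.7967
d((-14, -12), (28, 1)) = 43.9659
d((-14, -12), (-6, 18)) = 31.0483
d((-6, -23), (-24, -5)) = 25.4558
d((-6, -23), (-13, 7)) = 30.8058
d((-6, -23), (8, -24)) = 14.0357
d((-6, -23), (-15, 6)) = 30.3645
d((-6, -23), (11, 15)) = 41.6293
d((-6, -23), (28, 1)) = 41.6173
d((-6, -23), (-6, 18)) = 41.0
d((-24, -5), (-13, 7)) = 16.2788
d((-24, -5), (8, -24)) = 37.2156
d((-24, -5), (-15, 6)) = 14.2127
d((-24, -5), (11, 15)) = 40.3113
d((-24, -5), (28, 1)) = 52.345
d((-24, -5), (-6, 18)) = 29.2062
d((-13, 7), (8, -24)) = 37.4433
d((-13, 7), (-15, 6)) = 2.2361 <-- minimum
d((-13, 7), (11, 15)) = 25.2982
d((-13, 7), (28, 1)) = 41.4367
d((-13, 7), (-6, 18)) = 13.0384
d((8, -24), (-15, 6)) = 37.8021
d((8, -24), (11, 15)) = 39.1152
d((8, -24), (28, 1)) = 32.0156
d((8, -24), (-6, 18)) = 44.2719
d((-15, 6), (11, 15)) = 27.5136
d((-15, 6), (28, 1)) = 43.2897
d((-15, 6), (-6, 18)) = 15.0
d((11, 15), (28, 1)) = 22.0227
d((11, 15), (-6, 18)) = 17.2627
d((28, 1), (-6, 18)) = 38.0132

Closest pair: (-13, 7) and (-15, 6) with distance 2.2361

The closest pair is (-13, 7) and (-15, 6) with Euclidean distance 2.2361. For 9 points, brute-force pairwise comparison is shown above. For large n, the divide-and-conquer algorithm (sort by x, recurse on halves, check the dividing strip) achieves O(n log n).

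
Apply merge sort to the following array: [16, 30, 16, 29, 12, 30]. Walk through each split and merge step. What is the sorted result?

Merge sort trace:

Split: [16, 30, 16, 29, 12, 30] -> [16, 30, 16] and [29, 12, 30]
  Split: [16, 30, 16] -> [16] and [30, 16]
    Split: [30, 16] -> [30] and [16]
    Merge: [30] + [16] -> [16, 30]
  Merge: [16] + [16, 30] -> [16, 16, 30]
  Split: [29, 12, 30] -> [29] and [12, 30]
    Split: [12, 30] -> [12] and [30]
    Merge: [12] + [30] -> [12, 30]
  Merge: [29] + [12, 30] -> [12, 29, 30]
Merge: [16, 16, 30] + [12, 29, 30] -> [12, 16, 16, 29, 30, 30]

Final sorted array: [12, 16, 16, 29, 30, 30]

The merge sort proceeds by recursively splitting the array and merging sorted halves.
After all merges, the sorted array is [12, 16, 16, 29, 30, 30].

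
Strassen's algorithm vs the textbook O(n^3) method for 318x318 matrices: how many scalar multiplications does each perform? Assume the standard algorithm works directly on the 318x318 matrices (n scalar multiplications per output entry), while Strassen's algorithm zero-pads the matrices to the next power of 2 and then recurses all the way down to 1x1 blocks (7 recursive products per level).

Matrix multiplication for 318x318 matrices:

Strassen's algorithm requires power-of-2 dimensions. Pad 318x318 to 512x512 (next power of 2).

Standard algorithm: 318^3 = 32157432 multiplications
Strassen's algorithm: 7^(log2(512)) = 7^9 = 40353607 multiplications
Difference: 32157432 - 40353607 = -8196175 (Strassen uses MORE here due to padding overhead — for small or just-over-power-of-2 n, padding can outweigh the per-level savings)

Standard: 32157432 multiplications (318^3). Strassen: 40353607 multiplications (7^9, after padding to 512x512). Strassen reduces 8 recursive multiplications to 7 at each level.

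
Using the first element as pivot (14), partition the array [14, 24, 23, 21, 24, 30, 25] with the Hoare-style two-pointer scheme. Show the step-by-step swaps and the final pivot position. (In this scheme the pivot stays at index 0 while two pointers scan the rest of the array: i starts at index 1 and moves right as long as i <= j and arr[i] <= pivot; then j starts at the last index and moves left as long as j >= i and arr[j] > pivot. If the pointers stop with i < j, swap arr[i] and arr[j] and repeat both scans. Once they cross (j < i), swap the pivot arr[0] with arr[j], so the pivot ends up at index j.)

Hoare-style two-pointer partition with pivot = 14:

Initial array: [14, 24, 23, 21, 24, 30, 25]

Pointers start at i = 1, j = 6.
i ends at 1, j ends at 0: the pointers have crossed (j < i), so scanning stops.

j = 0, so swapping arr[0] with arr[j] leaves the pivot at position 0: [14, 24, 23, 21, 24, 30, 25]
Pivot position: 0

After partitioning with pivot 14, the array becomes [14, 24, 23, 21, 24, 30, 25]. The pivot is placed at index 0. All elements to the left of the pivot are <= 14, and all elements to the right are > 14.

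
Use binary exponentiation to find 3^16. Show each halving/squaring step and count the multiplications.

Computing 3^16 by squaring (build up from 3^1; each line after the first costs one multiplication):

3^1 = 3
3^2 = (3^1)^2 = 3^2 = 9
3^4 = (3^2)^2 = 9^2 = 81
3^8 = (3^4)^2 = 81^2 = 6561
3^16 = (3^8)^2 = 6561^2 = 43046721

Result: 43046721
Multiplications needed: 4 (4 lines after 3^1)

3^16 = 43046721. Using exponentiation by squaring, this requires 4 multiplications. The key idea: if the exponent is even, square the half-power; if odd, multiply by the base once.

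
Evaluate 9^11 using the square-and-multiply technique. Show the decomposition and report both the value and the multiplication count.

Computing 9^11 by squaring (build up from 9^1; each line after the first costs one multiplication):

9^1 = 9
9^2 = (9^1)^2 = 9^2 = 81
9^4 = (9^2)^2 = 81^2 = 6561
9^5 = 9 * 9^4 = 9 * 6561 = 59049
9^10 = (9^5)^2 = 59049^2 = 3486784401
9^11 = 9 * 9^10 = 9 * 3486784401 = 31381059609

Result: 31381059609
Multiplications needed: 5 (5 lines after 9^1)

9^11 = 31381059609. Using exponentiation by squaring, this requires 5 multiplications. The key idea: if the exponent is even, square the half-power; if odd, multiply by the base once.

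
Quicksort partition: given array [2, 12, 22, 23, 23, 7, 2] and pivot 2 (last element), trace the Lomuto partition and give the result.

Lomuto partition with pivot = 2:

Initial array: [2, 12, 22, 23, 23, 7, 2]

arr[0]=2 <= 2: swap with position 0, array becomes [2, 12, 22, 23, 23, 7, 2]
arr[1]=12 > 2: no swap
arr[2]=22 > 2: no swap
arr[3]=23 > 2: no swap
arr[4]=23 > 2: no swap
arr[5]=7 > 2: no swap

Place pivot at position 1: [2, 2, 22, 23, 23, 7, 12]
Pivot position: 1

After partitioning with pivot 2, the array becomes [2, 2, 22, 23, 23, 7, 12]. The pivot is placed at index 1. All elements to the left of the pivot are <= 2, and all elements to the right are > 2.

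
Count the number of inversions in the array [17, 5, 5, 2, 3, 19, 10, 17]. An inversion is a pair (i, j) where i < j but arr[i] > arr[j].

Finding inversions in [17, 5, 5, 2, 3, 19, 10, 17]:

(0, 1): arr[0]=17 > arr[1]=5
(0, 2): arr[0]=17 > arr[2]=5
(0, 3): arr[0]=17 > arr[3]=2
(0, 4): arr[0]=17 > arr[4]=3
(0, 6): arr[0]=17 > arr[6]=10
(1, 3): arr[1]=5 > arr[3]=2
(1, 4): arr[1]=5 > arr[4]=3
(2, 3): arr[2]=5 > arr[3]=2
(2, 4): arr[2]=5 > arr[4]=3
(5, 6): arr[5]=19 > arr[6]=10
(5, 7): arr[5]=19 > arr[7]=17

Total inversions: 11

The array has 11 inversion(s): (0,1), (0,2), (0,3), (0,4), (0,6), (1,3), (1,4), (2,3), (2,4), (5,6), (5,7). Each pair (i,j) satisfies i < j and arr[i] > arr[j].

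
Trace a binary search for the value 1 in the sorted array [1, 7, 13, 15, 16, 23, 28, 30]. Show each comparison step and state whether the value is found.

Binary search for 1 in [1, 7, 13, 15, 16, 23, 28, 30]:

lo=0, hi=7, mid=3, arr[mid]=15 -> 15 > 1, search left half
lo=0, hi=2, mid=1, arr[mid]=7 -> 7 > 1, search left half
lo=0, hi=0, mid=0, arr[mid]=1 -> Found target at index 0!

Binary search finds 1 at index 0 after 3 comparisons. The search repeatedly halves the search space by comparing with the middle element.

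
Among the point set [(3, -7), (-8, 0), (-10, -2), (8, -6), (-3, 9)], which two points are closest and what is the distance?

Computing all pairwise distances among 5 points:

d((3, -7), (-8, 0)) = 13.0384
d((3, -7), (-10, -2)) = 13.9284
d((3, -7), (8, -6)) = 5.099
d((3, -7), (-3, 9)) = 17.088
d((-8, 0), (-10, -2)) = 2.8284 <-- minimum
d((-8, 0), (8, -6)) = 17.088
d((-8, 0), (-3, 9)) = 10.2956
d((-10, -2), (8, -6)) = 18.4391
d((-10, -2), (-3, 9)) = 13.0384
d((8, -6), (-3, 9)) = 18.6011

Closest pair: (-8, 0) and (-10, -2) with distance 2.8284

The closest pair is (-8, 0) and (-10, -2) with Euclidean distance 2.8284. For 5 points, brute-force pairwise comparison is shown above. For large n, the divide-and-conquer algorithm (sort by x, recurse on halves, check the dividing strip) achieves O(n log n).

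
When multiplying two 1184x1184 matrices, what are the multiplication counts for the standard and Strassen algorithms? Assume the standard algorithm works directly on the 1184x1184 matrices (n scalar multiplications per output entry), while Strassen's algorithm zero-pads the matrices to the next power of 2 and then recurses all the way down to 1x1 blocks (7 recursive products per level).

Matrix multiplication for 1184x1184 matrices:

Strassen's algorithm requires power-of-2 dimensions. Pad 1184x1184 to 2048x2048 (next power of 2).

Standard algorithm: 1184^3 = 1659797504 multiplications
Strassen's algorithm: 7^(log2(2048)) = 7^11 = 1977326743 multiplications
Difference: 1659797504 - 1977326743 = -317529239 (Strassen uses MORE here due to padding overhead — for small or just-over-power-of-2 n, padding can outweigh the per-level savings)

Standard: 1659797504 multiplications (1184^3). Strassen: 1977326743 multiplications (7^11, after padding to 2048x2048). Strassen reduces 8 recursive multiplications to 7 at each level.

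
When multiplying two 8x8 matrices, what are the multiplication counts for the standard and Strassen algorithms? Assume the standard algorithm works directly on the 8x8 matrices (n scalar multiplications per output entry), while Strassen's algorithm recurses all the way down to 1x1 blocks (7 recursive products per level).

Matrix multiplication for 8x8 matrices:

Standard algorithm: 8^3 = 512 multiplications
Strassen's algorithm: 7^(log2(8)) = 7^3 = 343 multiplications
Savings: 512 - 343 = 169 multiplications

Standard: 512 multiplications (8^3). Strassen: 343 multiplications (7^3). Strassen reduces 8 recursive multiplications to 7 at each level.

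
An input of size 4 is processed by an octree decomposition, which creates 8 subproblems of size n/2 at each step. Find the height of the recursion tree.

For divide and conquer with division factor 2:

Problem sizes at each level:
Level 0: 4
Level 1: 2
Level 2: 1

The root is level 0 and the size-1 base case is level 2 (the tree spans levels 0 through 2, i.e. 3 levels counting the root), so the depth is the number of divisions: log_2(4) = 2

The recursion tree depth is log_2(4) = 2. At each level, the problem size is divided by 2, so it takes 2 divisions to reduce to a base case of size 1. The algorithm makes 8 recursive calls at each level.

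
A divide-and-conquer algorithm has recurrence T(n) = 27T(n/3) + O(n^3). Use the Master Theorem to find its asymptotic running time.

Master Theorem for T(n) = 27T(n/3) + O(n^3):

a = 27, b = 3, c = 3
log_b(a) = log_3(27) = 3.0000

Case 2: c = 3 = log_3(27) = 3.0000
T(n) = O(n^3 log n) = O(n^3 log n)

For T(n) = 27T(n/3) + O(n^3): log_3(27) = 3.0000. This is Case 2 of the Master Theorem (c = log_b(a), equal work at all levels), giving O(n^3 log n).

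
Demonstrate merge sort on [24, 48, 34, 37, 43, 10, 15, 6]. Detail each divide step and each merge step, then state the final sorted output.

Merge sort trace:

Split: [24, 48, 34, 37, 43, 10, 15, 6] -> [24, 48, 34, 37] and [43, 10, 15, 6]
  Split: [24, 48, 34, 37] -> [24, 48] and [34, 37]
    Split: [24, 48] -> [24] and [48]
    Merge: [24] + [48] -> [24, 48]
    Split: [34, 37] -> [34] and [37]
    Merge: [34] + [37] -> [34, 37]
  Merge: [24, 48] + [34, 37] -> [24, 34, 37, 48]
  Split: [43, 10, 15, 6] -> [43, 10] and [15, 6]
    Split: [43, 10] -> [43] and [10]
    Merge: [43] + [10] -> [10, 43]
    Split: [15, 6] -> [15] and [6]
    Merge: [15] + [6] -> [6, 15]
  Merge: [10, 43] + [6, 15] -> [6, 10, 15, 43]
Merge: [24, 34, 37, 48] + [6, 10, 15, 43] -> [6, 10, 15, 24, 34, 37, 43, 48]

Final sorted array: [6, 10, 15, 24, 34, 37, 43, 48]

The merge sort proceeds by recursively splitting the array and merging sorted halves.
After all merges, the sorted array is [6, 10, 15, 24, 34, 37, 43, 48].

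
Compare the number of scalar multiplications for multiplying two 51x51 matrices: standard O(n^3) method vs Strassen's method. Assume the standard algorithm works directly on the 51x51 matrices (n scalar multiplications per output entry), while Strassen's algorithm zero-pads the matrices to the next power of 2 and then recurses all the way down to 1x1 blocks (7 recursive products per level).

Matrix multiplication for 51x51 matrices:

Strassen's algorithm requires power-of-2 dimensions. Pad 51x51 to 64x64 (next power of 2).

Standard algorithm: 51^3 = 132651 multiplications
Strassen's algorithm: 7^(log2(64)) = 7^6 = 117649 multiplications
Savings: 132651 - 117649 = 15002 multiplications

Standard: 132651 multiplications (51^3). Strassen: 117649 multiplications (7^6, after padding to 64x64). Strassen reduces 8 recursive multiplications to 7 at each level.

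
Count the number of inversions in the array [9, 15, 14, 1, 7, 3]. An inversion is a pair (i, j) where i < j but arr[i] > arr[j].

Finding inversions in [9, 15, 14, 1, 7, 3]:

(0, 3): arr[0]=9 > arr[3]=1
(0, 4): arr[0]=9 > arr[4]=7
(0, 5): arr[0]=9 > arr[5]=3
(1, 2): arr[1]=15 > arr[2]=14
(1, 3): arr[1]=15 > arr[3]=1
(1, 4): arr[1]=15 > arr[4]=7
(1, 5): arr[1]=15 > arr[5]=3
(2, 3): arr[2]=14 > arr[3]=1
(2, 4): arr[2]=14 > arr[4]=7
(2, 5): arr[2]=14 > arr[5]=3
(4, 5): arr[4]=7 > arr[5]=3

Total inversions: 11

The array has 11 inversion(s): (0,3), (0,4), (0,5), (1,2), (1,3), (1,4), (1,5), (2,3), (2,4), (2,5), (4,5). Each pair (i,j) satisfies i < j and arr[i] > arr[j].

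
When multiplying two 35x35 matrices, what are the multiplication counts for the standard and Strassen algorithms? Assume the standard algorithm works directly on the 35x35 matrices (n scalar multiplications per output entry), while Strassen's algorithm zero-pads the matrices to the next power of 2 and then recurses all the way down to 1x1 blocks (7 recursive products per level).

Matrix multiplication for 35x35 matrices:

Strassen's algorithm requires power-of-2 dimensions. Pad 35x35 to 64x64 (next power of 2).

Standard algorithm: 35^3 = 42875 multiplications
Strassen's algorithm: 7^(log2(64)) = 7^6 = 117649 multiplications
Difference: 42875 - 117649 = -74774 (Strassen uses MORE here due to padding overhead — for small or just-over-power-of-2 n, padding can outweigh the per-level savings)

Standard: 42875 multiplications (35^3). Strassen: 117649 multiplications (7^6, after padding to 64x64). Strassen reduces 8 recursive multiplications to 7 at each level.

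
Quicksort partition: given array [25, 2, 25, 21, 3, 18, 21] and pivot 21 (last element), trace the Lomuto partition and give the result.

Lomuto partition with pivot = 21:

Initial array: [25, 2, 25, 21, 3, 18, 21]

arr[0]=25 > 21: no swap
arr[1]=2 <= 21: swap with position 0, array becomes [2, 25, 25, 21, 3, 18, 21]
arr[2]=25 > 21: no swap
arr[3]=21 <= 21: swap with position 1, array becomes [2, 21, 25, 25, 3, 18, 21]
arr[4]=3 <= 21: swap with position 2, array becomes [2, 21, 3, 25, 25, 18, 21]
arr[5]=18 <= 21: swap with position 3, array becomes [2, 21, 3, 18, 25, 25, 21]

Place pivot at position 4: [2, 21, 3, 18, 21, 25, 25]
Pivot position: 4

After partitioning with pivot 21, the array becomes [2, 21, 3, 18, 21, 25, 25]. The pivot is placed at index 4. All elements to the left of the pivot are <= 21, and all elements to the right are > 21.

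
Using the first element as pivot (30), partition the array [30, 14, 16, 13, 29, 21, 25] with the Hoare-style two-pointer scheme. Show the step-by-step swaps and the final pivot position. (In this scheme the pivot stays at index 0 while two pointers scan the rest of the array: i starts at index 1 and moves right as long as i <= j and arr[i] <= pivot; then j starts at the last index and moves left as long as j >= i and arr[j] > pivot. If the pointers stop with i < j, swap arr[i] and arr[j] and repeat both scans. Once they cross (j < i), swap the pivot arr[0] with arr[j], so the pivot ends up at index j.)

Hoare-style two-pointer partition with pivot = 30:

Initial array: [30, 14, 16, 13, 29, 21, 25]

Pointers start at i = 1, j = 6.
i ends at 7, j ends at 6: the pointers have crossed (j < i), so scanning stops.

Swap pivot arr[0] with arr[6] to place pivot at position 6: [25, 14, 16, 13, 29, 21, 30]
Pivot position: 6

After partitioning with pivot 30, the array becomes [25, 14, 16, 13, 29, 21, 30]. The pivot is placed at index 6. All elements to the left of the pivot are <= 30, and all elements to the right are > 30.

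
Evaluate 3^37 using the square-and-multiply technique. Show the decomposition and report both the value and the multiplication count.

Computing 3^37 by squaring (build up from 3^1; each line after the first costs one multiplication):

3^1 = 3
3^2 = (3^1)^2 = 3^2 = 9
3^4 = (3^2)^2 = 9^2 = 81
3^8 = (3^4)^2 = 81^2 = 6561
3^9 = 3 * 3^8 = 3 * 6561 = 19683
3^18 = (3^9)^2 = 19683^2 = 387420489
3^36 = (3^18)^2 = 387420489^2 = 150094635296999121
3^37 = 3 * 3^36 = 3 * 150094635296999121 = 450283905890997363

Result: 450283905890997363
Multiplications needed: 7 (7 lines after 3^1)

3^37 = 450283905890997363. Using exponentiation by squaring, this requires 7 multiplications. The key idea: if the exponent is even, square the half-power; if odd, multiply by the base once.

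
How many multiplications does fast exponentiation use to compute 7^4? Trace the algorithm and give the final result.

Computing 7^4 by squaring (build up from 7^1; each line after the first costs one multiplication):

7^1 = 7
7^2 = (7^1)^2 = 7^2 = 49
7^4 = (7^2)^2 = 49^2 = 2401

Result: 2401
Multiplications needed: 2 (2 lines after 7^1)

7^4 = 2401. Using exponentiation by squaring, this requires 2 multiplications. The key idea: if the exponent is even, square the half-power; if odd, multiply by the base once.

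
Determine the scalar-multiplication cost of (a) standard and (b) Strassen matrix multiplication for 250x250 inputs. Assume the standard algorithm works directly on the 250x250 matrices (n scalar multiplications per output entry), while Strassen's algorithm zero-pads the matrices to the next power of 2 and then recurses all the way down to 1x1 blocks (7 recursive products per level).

Matrix multiplication for 250x250 matrices:

Strassen's algorithm requires power-of-2 dimensions. Pad 250x250 to 256x256 (next power of 2).

Standard algorithm: 250^3 = 15625000 multiplications
Strassen's algorithm: 7^(log2(256)) = 7^8 = 5764801 multiplications
Savings: 15625000 - 5764801 = 9860199 multiplications

Standard: 15625000 multiplications (250^3). Strassen: 5764801 multiplications (7^8, after padding to 256x256). Strassen reduces 8 recursive multiplications to 7 at each level.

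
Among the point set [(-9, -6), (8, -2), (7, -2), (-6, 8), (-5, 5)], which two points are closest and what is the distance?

Computing all pairwise distances among 5 points:

d((-9, -6), (8, -2)) = 17.4642
d((-9, -6), (7, -2)) = 16.4924
d((-9, -6), (-6, 8)) = 14.3178
d((-9, -6), (-5, 5)) = 11.7047
d((8, -2), (7, -2)) = 1.0 <-- minimum
d((8, -2), (-6, 8)) = 17.2047
d((8, -2), (-5, 5)) = 14.7648
d((7, -2), (-6, 8)) = 16.4012
d((7, -2), (-5, 5)) = 13.8924
d((-6, 8), (-5, 5)) = 3.1623

Closest pair: (8, -2) and (7, -2) with distance 1.0

The closest pair is (8, -2) and (7, -2) with Euclidean distance 1.0. For 5 points, brute-force pairwise comparison is shown above. For large n, the divide-and-conquer algorithm (sort by x, recurse on halves, check the dividing strip) achieves O(n log n).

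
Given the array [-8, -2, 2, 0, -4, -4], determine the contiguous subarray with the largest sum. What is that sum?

Using Kadane's algorithm on [-8, -2, 2, 0, -4, -4]:

Scanning through the array:
Position 1 (value -2): max_ending_here = -2, max_so_far = -2
Position 2 (value 2): max_ending_here = 2, max_so_far = 2
Position 3 (value 0): max_ending_here = 2, max_so_far = 2
Position 4 (value -4): max_ending_here = -2, max_so_far = 2
Position 5 (value -4): max_ending_here = -4, max_so_far = 2

Maximum subarray: [2]
Maximum sum: 2

The maximum subarray is [2] with sum 2. This subarray runs from index 2 to index 2.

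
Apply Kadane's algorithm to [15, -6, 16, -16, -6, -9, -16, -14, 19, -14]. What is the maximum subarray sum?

Using Kadane's algorithm on [15, -6, 16, -16, -6, -9, -16, -14, 19, -14]:

Scanning through the array:
Position 1 (value -6): max_ending_here = 9, max_so_far = 15
Position 2 (value 16): max_ending_here = 25, max_so_far = 25
Position 3 (value -16): max_ending_here = 9, max_so_far = 25
Position 4 (value -6): max_ending_here = 3, max_so_far = 25
Position 5 (value -9): max_ending_here = -6, max_so_far = 25
Position 6 (value -16): max_ending_here = -16, max_so_far = 25
Position 7 (value -14): max_ending_here = -14, max_so_far = 25
Position 8 (value 19): max_ending_here = 19, max_so_far = 25
Position 9 (value -14): max_ending_here = 5, max_so_far = 25

Maximum subarray: [15, -6, 16]
Maximum sum: 25

The maximum subarray is [15, -6, 16] with sum 25. This subarray runs from index 0 to index 2.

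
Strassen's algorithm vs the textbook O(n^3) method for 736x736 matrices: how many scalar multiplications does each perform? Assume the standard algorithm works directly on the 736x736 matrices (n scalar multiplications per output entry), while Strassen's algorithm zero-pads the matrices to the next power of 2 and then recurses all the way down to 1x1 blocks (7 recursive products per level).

Matrix multiplication for 736x736 matrices:

Strassen's algorithm requires power-of-2 dimensions. Pad 736x736 to 1024x1024 (next power of 2).

Standard algorithm: 736^3 = 398688256 multiplications
Strassen's algorithm: 7^(log2(1024)) = 7^10 = 282475249 multiplications
Savings: 398688256 - 282475249 = 116213007 multiplications

Standard: 398688256 multiplications (736^3). Strassen: 282475249 multiplications (7^10, after padding to 1024x1024). Strassen reduces 8 recursive multiplications to 7 at each level.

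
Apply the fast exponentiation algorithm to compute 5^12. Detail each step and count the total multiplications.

Computing 5^12 by squaring (build up from 5^1; each line after the first costs one multiplication):

5^1 = 5
5^2 = (5^1)^2 = 5^2 = 25
5^3 = 5 * 5^2 = 5 * 25 = 125
5^6 = (5^3)^2 = 125^2 = 15625
5^12 = (5^6)^2 = 15625^2 = 244140625

Result: 244140625
Multiplications needed: 4 (4 lines after 5^1)

5^12 = 244140625. Using exponentiation by squaring, this requires 4 multiplications. The key idea: if the exponent is even, square the half-power; if odd, multiply by the base once.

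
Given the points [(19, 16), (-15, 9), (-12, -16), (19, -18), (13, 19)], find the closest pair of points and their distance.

Computing all pairwise distances among 5 points:

d((19, 16), (-15, 9)) = 34.7131
d((19, 16), (-12, -16)) = 44.5533
d((19, 16), (19, -18)) = 34.0
d((19, 16), (13, 19)) = 6.7082 <-- minimum
d((-15, 9), (-12, -16)) = 25.1794
d((-15, 9), (19, -18)) = 43.4166
d((-15, 9), (13, 19)) = 29.7321
d((-12, -16), (19, -18)) = 31.0644
d((-12, -16), (13, 19)) = 43.0116
d((19, -18), (13, 19)) = 37.4833

Closest pair: (19, 16) and (13, 19) with distance 6.7082

The closest pair is (19, 16) and (13, 19) with Euclidean distance 6.7082. For 5 points, brute-force pairwise comparison is shown above. For large n, the divide-and-conquer algorithm (sort by x, recurse on halves, check the dividing strip) achieves O(n log n).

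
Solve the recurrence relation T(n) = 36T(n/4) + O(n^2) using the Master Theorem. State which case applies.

Master Theorem for T(n) = 36T(n/4) + O(n^2):

a = 36, b = 4, c = 2
log_b(a) = log_4(36) = 2.5850

Case 1: c = 2 < log_4(36) = 2.5850
T(n) = O(n^(log_4 36))

For T(n) = 36T(n/4) + O(n^2): log_4(36) = 2.5850. This is Case 1 of the Master Theorem (c < log_b(a), work dominated by leaves), giving O(n^(log_4 36)).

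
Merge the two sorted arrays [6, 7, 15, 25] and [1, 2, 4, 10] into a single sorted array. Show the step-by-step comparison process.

Merging process:

Compare 6 vs 1: take 1 from right. Merged: [1]
Compare 6 vs 2: take 2 from right. Merged: [1, 2]
Compare 6 vs 4: take 4 from right. Merged: [1, 2, 4]
Compare 6 vs 10: take 6 from left. Merged: [1, 2, 4, 6]
Compare 7 vs 10: take 7 from left. Merged: [1, 2, 4, 6, 7]
Compare 15 vs 10: take 10 from right. Merged: [1, 2, 4, 6, 7, 10]
Append remaining from left: [15, 25]. Merged: [1, 2, 4, 6, 7, 10, 15, 25]

Final merged array: [1, 2, 4, 6, 7, 10, 15, 25]
Total comparisons: 6

The merged array is [1, 2, 4, 6, 7, 10, 15, 25], requiring 6 comparisons. The merge step runs in O(n) time where n is the total number of elements.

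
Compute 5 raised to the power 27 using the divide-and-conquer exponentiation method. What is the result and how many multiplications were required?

Computing 5^27 by squaring (build up from 5^1; each line after the first costs one multiplication):

5^1 = 5
5^2 = (5^1)^2 = 5^2 = 25
5^3 = 5 * 5^2 = 5 * 25 = 125
5^6 = (5^3)^2 = 125^2 = 15625
5^12 = (5^6)^2 = 15625^2 = 244140625
5^13 = 5 * 5^12 = 5 * 244140625 = 1220703125
5^26 = (5^13)^2 = 1220703125^2 = 1490116119384765625
5^27 = 5 * 5^26 = 5 * 1490116119384765625 = 7450580596923828125

Result: 7450580596923828125
Multiplications needed: 7 (7 lines after 5^1)

5^27 = 7450580596923828125. Using exponentiation by squaring, this requires 7 multiplications. The key idea: if the exponent is even, square the half-power; if odd, multiply by the base once.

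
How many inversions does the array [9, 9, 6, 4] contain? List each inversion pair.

Finding inversions in [9, 9, 6, 4]:

(0, 2): arr[0]=9 > arr[2]=6
(0, 3): arr[0]=9 > arr[3]=4
(1, 2): arr[1]=9 > arr[2]=6
(1, 3): arr[1]=9 > arr[3]=4
(2, 3): arr[2]=6 > arr[3]=4

Total inversions: 5

The array has 5 inversion(s): (0,2), (0,3), (1,2), (1,3), (2,3). Each pair (i,j) satisfies i < j and arr[i] > arr[j].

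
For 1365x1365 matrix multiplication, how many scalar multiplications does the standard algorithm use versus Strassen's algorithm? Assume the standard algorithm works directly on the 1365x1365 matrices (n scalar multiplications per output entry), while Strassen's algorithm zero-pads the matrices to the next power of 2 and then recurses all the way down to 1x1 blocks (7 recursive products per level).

Matrix multiplication for 1365x1365 matrices:

Strassen's algorithm requires power-of-2 dimensions. Pad 1365x1365 to 2048x2048 (next power of 2).

Standard algorithm: 1365^3 = 2543302125 multiplications
Strassen's algorithm: 7^(log2(2048)) = 7^11 = 1977326743 multiplications
Savings: 2543302125 - 1977326743 = 565975382 multiplications

Standard: 2543302125 multiplications (1365^3). Strassen: 1977326743 multiplications (7^11, after padding to 2048x2048). Strassen reduces 8 recursive multiplications to 7 at each level.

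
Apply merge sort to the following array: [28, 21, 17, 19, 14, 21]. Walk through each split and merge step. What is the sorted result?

Merge sort trace:

Split: [28, 21, 17, 19, 14, 21] -> [28, 21, 17] and [19, 14, 21]
  Split: [28, 21, 17] -> [28] and [21, 17]
    Split: [21, 17] -> [21] and [17]
    Merge: [21] + [17] -> [17, 21]
  Merge: [28] + [17, 21] -> [17, 21, 28]
  Split: [19, 14, 21] -> [19] and [14, 21]
    Split: [14, 21] -> [14] and [21]
    Merge: [14] + [21] -> [14, 21]
  Merge: [19] + [14, 21] -> [14, 19, 21]
Merge: [17, 21, 28] + [14, 19, 21] -> [14, 17, 19, 21, 21, 28]

Final sorted array: [14, 17, 19, 21, 21, 28]

The merge sort proceeds by recursively splitting the array and merging sorted halves.
After all merges, the sorted array is [14, 17, 19, 21, 21, 28].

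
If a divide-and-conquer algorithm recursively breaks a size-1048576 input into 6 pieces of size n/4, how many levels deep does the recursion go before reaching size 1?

For divide and conquer with division factor 4:

Problem sizes at each level:
Level 0: 1048576
Level 1: 262144
Level 2: 65536
Level 3: 16384
Level 4: 4096
Level 5: 1024
Level 6: 256
Level 7: 64
Level 8: 16
Level 9: 4
Level 10: 1

The root is level 0 and the size-1 base case is level 10 (the tree spans levels 0 through 10, i.e. 11 levels counting the root), so the depth is the number of divisions: log_4(1048576) = 10

The recursion tree depth is log_4(1048576) = 10. At each level, the problem size is divided by 4, so it takes 10 divisions to reduce to a base case of size 1. The algorithm makes 6 recursive calls at each level.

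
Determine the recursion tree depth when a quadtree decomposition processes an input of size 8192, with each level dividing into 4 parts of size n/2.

For divide and conquer with division factor 2:

Problem sizes at each level:
Level 0: 8192
Level 1: 4096
Level 2: 2048
Level 3: 1024
Level 4: 512
Level 5: 256
Level 6: 128
Level 7: 64
Level 8: 32
Level 9: 16
Level 10: 8
Level 11: 4
Level 12: 2
Level 13: 1

The root is level 0 and the size-1 base case is level 13 (the tree spans levels 0 through 13, i.e. 14 levels counting the root), so the depth is the number of divisions: log_2(8192) = 13

The recursion tree depth is log_2(8192) = 13. At each level, the problem size is divided by 2, so it takes 13 divisions to reduce to a base case of size 1. The algorithm makes 4 recursive calls at each level.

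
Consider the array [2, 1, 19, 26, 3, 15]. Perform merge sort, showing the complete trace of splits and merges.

Merge sort trace:

Split: [2, 1, 19, 26, 3, 15] -> [2, 1, 19] and [26, 3, 15]
  Split: [2, 1, 19] -> [2] and [1, 19]
    Split: [1, 19] -> [1] and [19]
    Merge: [1] + [19] -> [1, 19]
  Merge: [2] + [1, 19] -> [1, 2, 19]
  Split: [26, 3, 15] -> [26] and [3, 15]
    Split: [3, 15] -> [3] and [15]
    Merge: [3] + [15] -> [3, 15]
  Merge: [26] + [3, 15] -> [3, 15, 26]
Merge: [1, 2, 19] + [3, 15, 26] -> [1, 2, 3, 15, 19, 26]

Final sorted array: [1, 2, 3, 15, 19, 26]

The merge sort proceeds by recursively splitting the array and merging sorted halves.
After all merges, the sorted array is [1, 2, 3, 15, 19, 26].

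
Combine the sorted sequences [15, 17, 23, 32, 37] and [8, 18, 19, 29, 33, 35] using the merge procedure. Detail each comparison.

Merging process:

Compare 15 vs 8: take 8 from right. Merged: [8]
Compare 15 vs 18: take 15 from left. Merged: [8, 15]
Compare 17 vs 18: take 17 from left. Merged: [8, 15, 17]
Compare 23 vs 18: take 18 from right. Merged: [8, 15, 17, 18]
Compare 23 vs 19: take 19 from right. Merged: [8, 15, 17, 18, 19]
Compare 23 vs 29: take 23 from left. Merged: [8, 15, 17, 18, 19, 23]
Compare 32 vs 29: take 29 from right. Merged: [8, 15, 17, 18, 19, 23, 29]
Compare 32 vs 33: take 32 from left. Merged: [8, 15, 17, 18, 19, 23, 29, 32]
Compare 37 vs 33: take 33 from right. Merged: [8, 15, 17, 18, 19, 23, 29, 32, 33]
Compare 37 vs 35: take 35 from right. Merged: [8, 15, 17, 18, 19, 23, 29, 32, 33, 35]
Append remaining from left: [37]. Merged: [8, 15, 17, 18, 19, 23, 29, 32, 33, 35, 37]

Final merged array: [8, 15, 17, 18, 19, 23, 29, 32, 33, 35, 37]
Total comparisons: 10

The merged array is [8, 15, 17, 18, 19, 23, 29, 32, 33, 35, 37], requiring 10 comparisons. The merge step runs in O(n) time where n is the total number of elements.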